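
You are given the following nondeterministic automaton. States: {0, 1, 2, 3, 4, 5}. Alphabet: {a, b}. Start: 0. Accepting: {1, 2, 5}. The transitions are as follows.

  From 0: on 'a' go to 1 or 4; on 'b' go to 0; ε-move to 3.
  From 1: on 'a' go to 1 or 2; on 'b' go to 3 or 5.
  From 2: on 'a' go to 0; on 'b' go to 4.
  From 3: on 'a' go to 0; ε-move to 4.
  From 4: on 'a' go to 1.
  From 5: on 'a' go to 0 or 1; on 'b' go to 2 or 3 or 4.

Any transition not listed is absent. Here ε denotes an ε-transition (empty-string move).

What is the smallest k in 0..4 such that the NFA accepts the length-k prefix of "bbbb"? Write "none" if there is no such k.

none

Start: ε-closure({0}) = {0, 3, 4}.
Read 'b': 0→{0}, 3→∅, 4→∅; union {0}; ε-closure = {0, 3, 4}.
Read 'b': 0→{0}, 3→∅, 4→∅; union {0}; ε-closure = {0, 3, 4}.
Read 'b': 0→{0}, 3→∅, 4→∅; union {0}; ε-closure = {0, 3, 4}.
Read 'b': 0→{0}, 3→∅, 4→∅; union {0}; ε-closure = {0, 3, 4}.
No reachable set along the way intersects F.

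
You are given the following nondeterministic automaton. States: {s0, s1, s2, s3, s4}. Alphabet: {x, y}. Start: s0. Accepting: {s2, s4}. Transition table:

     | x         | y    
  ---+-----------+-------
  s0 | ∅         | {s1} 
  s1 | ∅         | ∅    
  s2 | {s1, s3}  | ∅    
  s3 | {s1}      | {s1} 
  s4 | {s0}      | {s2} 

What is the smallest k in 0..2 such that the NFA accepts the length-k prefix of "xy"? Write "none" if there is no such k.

none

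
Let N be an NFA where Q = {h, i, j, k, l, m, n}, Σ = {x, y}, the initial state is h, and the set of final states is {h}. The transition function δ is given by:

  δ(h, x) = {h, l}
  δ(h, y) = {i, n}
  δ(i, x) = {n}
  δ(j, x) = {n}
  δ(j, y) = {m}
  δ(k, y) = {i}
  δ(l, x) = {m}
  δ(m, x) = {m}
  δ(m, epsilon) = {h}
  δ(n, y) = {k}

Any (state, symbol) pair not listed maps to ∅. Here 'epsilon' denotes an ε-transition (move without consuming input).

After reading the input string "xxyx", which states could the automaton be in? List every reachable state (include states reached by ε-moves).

Start in {h}.
Read 'x': {h} → {h, l}.
Read 'x': {h, l} → {h, l, m}.
Read 'y': {h, l, m} → {i, n}.
Read 'x': {i, n} → {n}.

{n}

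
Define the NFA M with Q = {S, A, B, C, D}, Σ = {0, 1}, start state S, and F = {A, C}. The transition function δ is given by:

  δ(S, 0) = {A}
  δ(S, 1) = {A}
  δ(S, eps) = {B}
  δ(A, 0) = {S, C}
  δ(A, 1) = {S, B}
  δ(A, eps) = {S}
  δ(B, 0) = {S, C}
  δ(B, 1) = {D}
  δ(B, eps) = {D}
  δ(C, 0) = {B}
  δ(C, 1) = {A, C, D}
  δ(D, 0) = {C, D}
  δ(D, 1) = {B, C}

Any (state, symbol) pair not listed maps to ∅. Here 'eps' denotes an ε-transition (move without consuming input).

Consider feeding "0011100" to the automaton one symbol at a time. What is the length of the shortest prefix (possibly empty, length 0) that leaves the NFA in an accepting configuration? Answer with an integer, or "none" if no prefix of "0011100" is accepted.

1

Start: ε-closure({S}) = {S, B, D}.
Read '0': {S, B, D} → {S, A, B, C, D}.
None of the earlier sets intersect F, but {S, A, B, C, D} does.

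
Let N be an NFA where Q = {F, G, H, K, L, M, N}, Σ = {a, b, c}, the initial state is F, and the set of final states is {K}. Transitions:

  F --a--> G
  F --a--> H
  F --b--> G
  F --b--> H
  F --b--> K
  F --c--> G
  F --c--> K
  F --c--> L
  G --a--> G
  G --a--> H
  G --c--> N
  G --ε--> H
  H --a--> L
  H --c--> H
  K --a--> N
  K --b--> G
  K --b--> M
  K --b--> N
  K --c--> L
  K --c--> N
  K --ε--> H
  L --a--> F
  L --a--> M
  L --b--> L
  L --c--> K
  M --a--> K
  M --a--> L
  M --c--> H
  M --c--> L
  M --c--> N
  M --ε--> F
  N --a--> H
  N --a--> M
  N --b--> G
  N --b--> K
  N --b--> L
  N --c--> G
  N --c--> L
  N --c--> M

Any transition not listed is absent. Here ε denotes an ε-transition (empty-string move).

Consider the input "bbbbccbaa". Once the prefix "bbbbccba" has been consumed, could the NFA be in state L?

Yes

Start in {F}.
Read 'b': {F} → {G, H, K}.
Read 'b': {G, H, K} → {F, G, H, M, N}.
Read 'b': {F, G, H, M, N} → {G, H, K, L}.
Read 'b': {G, H, K, L} → {F, G, H, L, M, N}.
Read 'c': {F, G, H, L, M, N} → {F, G, H, K, L, M, N}.
Read 'c': {F, G, H, K, L, M, N} → {F, G, H, K, L, M, N}.
Read 'b': {F, G, H, K, L, M, N} → {F, G, H, K, L, M, N}.
Read 'a': {F, G, H, K, L, M, N} → {F, G, H, K, L, M, N}.
State L is in {F, G, H, K, L, M, N}.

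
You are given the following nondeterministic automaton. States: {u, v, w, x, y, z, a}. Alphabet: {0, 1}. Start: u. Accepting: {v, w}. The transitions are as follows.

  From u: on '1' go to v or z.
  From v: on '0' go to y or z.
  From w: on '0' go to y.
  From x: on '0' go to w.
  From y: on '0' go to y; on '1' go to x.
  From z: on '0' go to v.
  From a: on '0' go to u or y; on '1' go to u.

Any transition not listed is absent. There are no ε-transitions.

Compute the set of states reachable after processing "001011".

∅

Start in {u}.
Read '0': {u} → ∅.
The set is empty and remains empty for the remaining 5 symbols.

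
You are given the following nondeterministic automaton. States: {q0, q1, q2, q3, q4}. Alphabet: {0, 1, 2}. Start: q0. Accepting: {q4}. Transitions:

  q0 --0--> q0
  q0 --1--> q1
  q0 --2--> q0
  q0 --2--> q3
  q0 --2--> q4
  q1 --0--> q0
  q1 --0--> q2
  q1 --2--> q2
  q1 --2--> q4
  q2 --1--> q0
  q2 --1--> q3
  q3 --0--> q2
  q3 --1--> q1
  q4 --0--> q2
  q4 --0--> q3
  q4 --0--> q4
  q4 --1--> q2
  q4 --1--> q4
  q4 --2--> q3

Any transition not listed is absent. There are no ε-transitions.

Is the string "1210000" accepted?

Start in {q0}.
Read '1': {q0} → {q1}.
Read '2': {q1} → {q2, q4}.
Read '1': {q2, q4} → {q0, q2, q3, q4}.
Read '0': {q0, q2, q3, q4} → {q0, q2, q3, q4}.
Read '0': {q0, q2, q3, q4} → {q0, q2, q3, q4}.
Read '0': {q0, q2, q3, q4} → {q0, q2, q3, q4}.
Read '0': {q0, q2, q3, q4} → {q0, q2, q3, q4}.
The final set {q0, q2, q3, q4} contains the accepting state q4.

Yes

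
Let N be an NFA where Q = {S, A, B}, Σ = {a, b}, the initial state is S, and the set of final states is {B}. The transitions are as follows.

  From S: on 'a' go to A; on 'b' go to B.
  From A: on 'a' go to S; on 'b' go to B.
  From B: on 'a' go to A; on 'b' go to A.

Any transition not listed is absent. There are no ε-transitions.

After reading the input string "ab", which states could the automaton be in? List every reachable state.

{B}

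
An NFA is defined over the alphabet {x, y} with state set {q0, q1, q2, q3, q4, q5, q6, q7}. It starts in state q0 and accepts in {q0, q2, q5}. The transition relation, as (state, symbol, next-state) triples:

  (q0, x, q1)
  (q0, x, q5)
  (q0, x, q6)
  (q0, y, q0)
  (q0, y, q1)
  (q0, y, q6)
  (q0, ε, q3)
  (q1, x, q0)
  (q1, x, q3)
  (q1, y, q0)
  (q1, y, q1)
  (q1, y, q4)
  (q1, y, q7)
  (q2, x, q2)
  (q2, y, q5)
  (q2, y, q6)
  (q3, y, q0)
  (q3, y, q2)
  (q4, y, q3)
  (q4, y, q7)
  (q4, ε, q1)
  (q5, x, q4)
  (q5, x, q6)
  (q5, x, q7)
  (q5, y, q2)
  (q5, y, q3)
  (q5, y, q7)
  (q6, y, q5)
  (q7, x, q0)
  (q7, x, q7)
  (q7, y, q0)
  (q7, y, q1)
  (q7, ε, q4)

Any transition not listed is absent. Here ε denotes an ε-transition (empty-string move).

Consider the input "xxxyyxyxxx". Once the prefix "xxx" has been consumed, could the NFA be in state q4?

Yes

Start: ε-closure({q0}) = {q0, q3}.
Read 'x': {q0, q3} → {q1, q5, q6}.
Read 'x': {q1, q5, q6} → {q0, q1, q3, q4, q6, q7}.
Read 'x': {q0, q1, q3, q4, q6, q7} → {q0, q1, q3, q4, q5, q6, q7}.
State q4 is in {q0, q1, q3, q4, q5, q6, q7}.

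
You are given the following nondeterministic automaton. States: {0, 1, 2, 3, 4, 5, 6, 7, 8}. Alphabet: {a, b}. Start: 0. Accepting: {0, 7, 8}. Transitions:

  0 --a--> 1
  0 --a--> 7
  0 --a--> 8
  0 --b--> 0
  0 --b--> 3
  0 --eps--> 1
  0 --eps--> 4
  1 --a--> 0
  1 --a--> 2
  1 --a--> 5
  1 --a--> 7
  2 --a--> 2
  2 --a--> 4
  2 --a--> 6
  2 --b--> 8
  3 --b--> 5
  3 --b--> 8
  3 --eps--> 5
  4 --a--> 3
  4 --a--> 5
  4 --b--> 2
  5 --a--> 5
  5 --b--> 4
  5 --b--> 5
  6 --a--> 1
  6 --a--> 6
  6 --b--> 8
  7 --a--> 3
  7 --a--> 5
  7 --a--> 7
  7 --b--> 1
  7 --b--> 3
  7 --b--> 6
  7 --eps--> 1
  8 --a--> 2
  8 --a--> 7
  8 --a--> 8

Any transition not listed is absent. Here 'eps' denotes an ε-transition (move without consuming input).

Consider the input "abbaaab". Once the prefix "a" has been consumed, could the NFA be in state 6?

No

Start: ε-closure({0}) = {0, 1, 4}.
Read 'a': 0→{1, 7, 8}, 1→{0, 2, 5, 7}, 4→{3, 5}; union {0, 1, 2, 3, 5, 7, 8}; ε-closure = {0, 1, 2, 3, 4, 5, 7, 8}.
State 6 is not in {0, 1, 2, 3, 4, 5, 7, 8}.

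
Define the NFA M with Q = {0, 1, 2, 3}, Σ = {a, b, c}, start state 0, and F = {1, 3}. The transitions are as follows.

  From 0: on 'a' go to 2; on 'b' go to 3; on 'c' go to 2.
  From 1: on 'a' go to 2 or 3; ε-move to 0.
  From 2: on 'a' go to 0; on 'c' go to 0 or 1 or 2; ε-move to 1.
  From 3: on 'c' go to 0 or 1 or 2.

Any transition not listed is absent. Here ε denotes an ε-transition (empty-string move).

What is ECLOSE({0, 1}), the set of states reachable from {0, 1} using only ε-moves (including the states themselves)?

{0, 1}

Begin with {0, 1}.
No ε-moves leave this set, so the closure equals the set itself.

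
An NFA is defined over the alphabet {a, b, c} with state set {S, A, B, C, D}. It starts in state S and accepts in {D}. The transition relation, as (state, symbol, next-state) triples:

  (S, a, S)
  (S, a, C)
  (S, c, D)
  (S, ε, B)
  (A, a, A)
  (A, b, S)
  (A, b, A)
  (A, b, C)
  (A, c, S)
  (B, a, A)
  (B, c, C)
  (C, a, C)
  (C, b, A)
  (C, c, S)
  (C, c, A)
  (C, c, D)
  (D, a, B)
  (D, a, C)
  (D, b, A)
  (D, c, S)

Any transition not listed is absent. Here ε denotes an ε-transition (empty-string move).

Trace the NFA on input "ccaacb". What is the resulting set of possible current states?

{S, A, B, C}

Start: ε-closure({S}) = {S, B}.
Read 'c': {S, B} → {C, D}.
Read 'c': {C, D} → {S, A, B, D}.
Read 'a': {S, A, B, D} → {S, A, B, C}.
Read 'a': {S, A, B, C} → {S, A, B, C}.
Read 'c': {S, A, B, C} → {S, A, B, C, D}.
Read 'b': {S, A, B, C, D} → {S, A, B, C}.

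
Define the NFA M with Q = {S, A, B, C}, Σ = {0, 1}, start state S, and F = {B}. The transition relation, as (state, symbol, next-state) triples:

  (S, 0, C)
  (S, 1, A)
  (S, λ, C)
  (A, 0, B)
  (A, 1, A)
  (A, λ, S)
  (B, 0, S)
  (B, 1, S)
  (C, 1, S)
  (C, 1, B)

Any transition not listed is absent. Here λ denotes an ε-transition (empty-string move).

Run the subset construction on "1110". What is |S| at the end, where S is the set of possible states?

Start: ε-closure({S}) = {S, C}.
Read '1': S→{A}, C→{S, B}; union {S, A, B}; ε-closure = {S, A, B, C}.
Read '1': S→{A}, A→{A}, B→{S}, C→{S, B}; union {S, A, B}; ε-closure = {S, A, B, C}.
Read '1': S→{A}, A→{A}, B→{S}, C→{S, B}; union {S, A, B}; ε-closure = {S, A, B, C}.
Read '0': S→{C}, A→{B}, B→{S}, C→∅; now {S, B, C}.
That set has 3 states.

3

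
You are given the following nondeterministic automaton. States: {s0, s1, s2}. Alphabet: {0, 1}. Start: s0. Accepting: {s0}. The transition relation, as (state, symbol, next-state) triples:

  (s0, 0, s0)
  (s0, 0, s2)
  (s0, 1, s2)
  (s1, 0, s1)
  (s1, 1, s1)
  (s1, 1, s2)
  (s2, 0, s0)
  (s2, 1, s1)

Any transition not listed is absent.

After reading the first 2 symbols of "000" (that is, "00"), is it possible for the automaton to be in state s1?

No

Start in {s0}.
Read '0': s0→{s0, s2}; now {s0, s2}.
Read '0': s0→{s0, s2}, s2→{s0}; now {s0, s2}.
State s1 is not in {s0, s2}.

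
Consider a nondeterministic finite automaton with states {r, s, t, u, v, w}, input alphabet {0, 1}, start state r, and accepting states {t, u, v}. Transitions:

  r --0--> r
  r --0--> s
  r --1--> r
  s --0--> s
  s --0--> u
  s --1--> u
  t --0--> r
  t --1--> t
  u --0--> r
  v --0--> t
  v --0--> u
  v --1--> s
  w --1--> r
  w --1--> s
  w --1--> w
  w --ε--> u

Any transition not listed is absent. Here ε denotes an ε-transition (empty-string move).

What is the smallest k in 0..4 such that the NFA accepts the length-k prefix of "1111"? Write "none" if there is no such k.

Start in {r}.
Read '1': r→{r}; now {r}.
Read '1': r→{r}; now {r}.
Read '1': r→{r}; now {r}.
Read '1': r→{r}; now {r}.
No reachable set along the way intersects F.

none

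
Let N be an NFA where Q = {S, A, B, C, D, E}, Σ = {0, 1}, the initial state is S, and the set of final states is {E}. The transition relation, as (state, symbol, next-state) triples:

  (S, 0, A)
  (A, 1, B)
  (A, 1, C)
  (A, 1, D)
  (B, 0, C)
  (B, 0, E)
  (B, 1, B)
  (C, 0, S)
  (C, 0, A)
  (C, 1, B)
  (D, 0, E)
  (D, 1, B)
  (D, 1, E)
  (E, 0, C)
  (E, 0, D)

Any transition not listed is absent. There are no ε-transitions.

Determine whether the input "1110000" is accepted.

No

Start in {S}.
Read '1': {S} → ∅.
The set is empty and remains empty for the remaining 6 symbols.
The final set ∅ contains no accepting state.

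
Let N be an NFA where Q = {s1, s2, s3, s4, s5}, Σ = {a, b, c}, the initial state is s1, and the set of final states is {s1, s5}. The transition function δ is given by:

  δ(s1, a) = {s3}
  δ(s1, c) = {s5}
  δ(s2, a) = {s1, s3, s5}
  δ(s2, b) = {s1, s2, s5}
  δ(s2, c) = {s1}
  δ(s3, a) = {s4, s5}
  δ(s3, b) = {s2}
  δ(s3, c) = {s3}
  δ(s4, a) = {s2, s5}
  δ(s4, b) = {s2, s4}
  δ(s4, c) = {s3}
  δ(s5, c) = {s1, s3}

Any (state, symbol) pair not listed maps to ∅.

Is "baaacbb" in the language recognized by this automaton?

Start in {s1}.
Read 'b': {s1} → ∅.
The set is empty and remains empty for the remaining 6 symbols.
The final set ∅ contains no accepting state.

No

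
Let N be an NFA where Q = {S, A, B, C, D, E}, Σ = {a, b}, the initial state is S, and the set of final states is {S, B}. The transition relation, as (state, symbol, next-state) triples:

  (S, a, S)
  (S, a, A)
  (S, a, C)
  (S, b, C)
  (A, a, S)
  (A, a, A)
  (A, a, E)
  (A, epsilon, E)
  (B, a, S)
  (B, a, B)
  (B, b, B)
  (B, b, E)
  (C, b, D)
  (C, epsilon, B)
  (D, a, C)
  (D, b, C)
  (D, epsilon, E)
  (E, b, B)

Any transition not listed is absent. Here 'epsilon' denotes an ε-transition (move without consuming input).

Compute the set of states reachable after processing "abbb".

Start in {S}.
Read 'a': S→{S, A, C}; union {S, A, C}; ε-closure = {S, A, B, C, E}.
Read 'b': S→{C}, A→∅, B→{B, E}, C→{D}, E→{B}; now {B, C, D, E}.
Read 'b': B→{B, E}, C→{D}, D→{C}, E→{B}; now {B, C, D, E}.
Read 'b': B→{B, E}, C→{D}, D→{C}, E→{B}; now {B, C, D, E}.

{B, C, D, E}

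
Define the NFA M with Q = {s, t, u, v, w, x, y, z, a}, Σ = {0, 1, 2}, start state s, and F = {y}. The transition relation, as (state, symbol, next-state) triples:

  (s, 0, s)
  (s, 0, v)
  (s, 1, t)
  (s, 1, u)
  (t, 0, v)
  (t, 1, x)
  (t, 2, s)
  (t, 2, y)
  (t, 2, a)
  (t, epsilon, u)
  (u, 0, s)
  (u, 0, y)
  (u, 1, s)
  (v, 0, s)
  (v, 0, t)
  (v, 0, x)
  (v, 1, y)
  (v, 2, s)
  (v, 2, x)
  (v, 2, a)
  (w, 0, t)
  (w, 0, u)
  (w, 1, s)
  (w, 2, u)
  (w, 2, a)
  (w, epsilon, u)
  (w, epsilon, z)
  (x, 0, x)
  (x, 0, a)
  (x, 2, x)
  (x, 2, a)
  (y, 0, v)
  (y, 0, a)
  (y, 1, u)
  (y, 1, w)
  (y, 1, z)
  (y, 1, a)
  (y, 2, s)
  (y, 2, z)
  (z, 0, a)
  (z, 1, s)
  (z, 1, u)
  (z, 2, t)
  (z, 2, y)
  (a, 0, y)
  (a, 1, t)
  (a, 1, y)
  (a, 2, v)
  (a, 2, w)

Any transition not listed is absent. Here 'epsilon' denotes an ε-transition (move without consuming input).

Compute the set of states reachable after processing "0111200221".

Start in {s}.
Read '0': {s} → {s, v}.
Read '1': {s, v} → {t, u, y}.
Read '1': {t, u, y} → {s, u, w, x, z, a}.
Read '1': {s, u, w, x, z, a} → {s, t, u, y}.
Read '2': {s, t, u, y} → {s, y, z, a}.
Read '0': {s, y, z, a} → {s, v, y, a}.
Read '0': {s, v, y, a} → {s, t, u, v, x, y, a}.
Read '2': {s, t, u, v, x, y, a} → {s, u, v, w, x, y, z, a}.
Read '2': {s, u, v, w, x, y, z, a} → {s, t, u, v, w, x, y, z, a}.
Read '1': {s, t, u, v, w, x, y, z, a} → {s, t, u, w, x, y, z, a}.

{s, t, u, w, x, y, z, a}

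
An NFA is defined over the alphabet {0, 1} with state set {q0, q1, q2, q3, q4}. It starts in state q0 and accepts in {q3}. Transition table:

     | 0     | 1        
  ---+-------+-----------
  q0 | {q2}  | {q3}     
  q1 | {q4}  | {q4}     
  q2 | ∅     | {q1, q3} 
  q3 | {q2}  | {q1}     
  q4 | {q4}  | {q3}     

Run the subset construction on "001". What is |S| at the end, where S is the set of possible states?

0

Start in {q0}.
Read '0': q0→{q2}; now {q2}.
Read '0': q2→∅; now ∅.
The set is empty and remains empty for the remaining 1 symbol.
That set has 0 states.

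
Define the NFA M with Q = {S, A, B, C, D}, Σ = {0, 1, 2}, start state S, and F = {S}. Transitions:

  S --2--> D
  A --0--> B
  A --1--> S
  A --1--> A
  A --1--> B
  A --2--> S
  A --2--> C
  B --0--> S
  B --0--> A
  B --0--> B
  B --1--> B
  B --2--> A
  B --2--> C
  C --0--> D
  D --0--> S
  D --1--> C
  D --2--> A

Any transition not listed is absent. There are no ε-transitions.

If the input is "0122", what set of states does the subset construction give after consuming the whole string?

∅

Start in {S}.
Read '0': {S} → ∅.
The set is empty and remains empty for the remaining 3 symbols.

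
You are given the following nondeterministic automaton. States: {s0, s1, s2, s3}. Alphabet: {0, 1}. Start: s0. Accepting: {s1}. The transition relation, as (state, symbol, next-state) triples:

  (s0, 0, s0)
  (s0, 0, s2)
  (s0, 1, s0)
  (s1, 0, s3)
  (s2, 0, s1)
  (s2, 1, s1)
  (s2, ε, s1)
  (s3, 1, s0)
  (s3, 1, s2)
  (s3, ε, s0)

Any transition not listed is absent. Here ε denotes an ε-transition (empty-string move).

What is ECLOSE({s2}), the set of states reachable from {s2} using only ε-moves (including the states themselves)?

{s1, s2}

Begin with {s2}.
ε-move s2 → s1; add s1.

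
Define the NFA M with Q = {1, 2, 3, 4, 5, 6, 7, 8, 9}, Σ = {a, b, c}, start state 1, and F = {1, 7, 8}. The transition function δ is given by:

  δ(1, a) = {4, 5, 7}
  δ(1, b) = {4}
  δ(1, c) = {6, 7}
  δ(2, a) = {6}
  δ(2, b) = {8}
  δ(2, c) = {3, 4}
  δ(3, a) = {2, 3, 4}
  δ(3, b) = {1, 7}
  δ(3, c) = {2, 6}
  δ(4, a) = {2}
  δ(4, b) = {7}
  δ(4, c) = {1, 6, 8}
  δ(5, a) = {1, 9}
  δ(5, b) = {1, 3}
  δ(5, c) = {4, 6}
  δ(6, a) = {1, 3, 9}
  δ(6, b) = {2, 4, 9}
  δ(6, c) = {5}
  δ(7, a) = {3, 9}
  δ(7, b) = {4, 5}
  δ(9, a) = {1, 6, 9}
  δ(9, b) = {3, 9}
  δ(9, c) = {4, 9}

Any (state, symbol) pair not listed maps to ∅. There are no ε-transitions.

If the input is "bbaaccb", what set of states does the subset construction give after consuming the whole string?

Start in {1}.
Read 'b': 1→{4}; now {4}.
Read 'b': 4→{7}; now {7}.
Read 'a': 7→{3, 9}; now {3, 9}.
Read 'a': 3→{2, 3, 4}, 9→{1, 6, 9}; now {1, 2, 3, 4, 6, 9}.
Read 'c': 1→{6, 7}, 2→{3, 4}, 3→{2, 6}, 4→{1, 6, 8}, 6→{5}, 9→{4, 9}; now {1, 2, 3, 4, 5, 6, 7, 8, 9}.
Read 'c': 1→{6, 7}, 2→{3, 4}, 3→{2, 6}, 4→{1, 6, 8}, 5→{4, 6}, 6→{5}, 7→∅, 8→∅, 9→{4, 9}; now {1, 2, 3, 4, 5, 6, 7, 8, 9}.
Read 'b': 1→{4}, 2→{8}, 3→{1, 7}, 4→{7}, 5→{1, 3}, 6→{2, 4, 9}, 7→{4, 5}, 8→∅, 9→{3, 9}; now {1, 2, 3, 4, 5, 7, 8, 9}.

{1, 2, 3, 4, 5, 7, 8, 9}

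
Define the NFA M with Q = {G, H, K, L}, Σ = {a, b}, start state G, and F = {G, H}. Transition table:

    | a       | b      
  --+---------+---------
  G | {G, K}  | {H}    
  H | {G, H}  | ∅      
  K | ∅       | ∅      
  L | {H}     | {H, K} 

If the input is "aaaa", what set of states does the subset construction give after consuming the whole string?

Start in {G}.
Read 'a': G→{G, K}; now {G, K}.
Read 'a': G→{G, K}, K→∅; now {G, K}.
Read 'a': G→{G, K}, K→∅; now {G, K}.
Read 'a': G→{G, K}, K→∅; now {G, K}.

{G, K}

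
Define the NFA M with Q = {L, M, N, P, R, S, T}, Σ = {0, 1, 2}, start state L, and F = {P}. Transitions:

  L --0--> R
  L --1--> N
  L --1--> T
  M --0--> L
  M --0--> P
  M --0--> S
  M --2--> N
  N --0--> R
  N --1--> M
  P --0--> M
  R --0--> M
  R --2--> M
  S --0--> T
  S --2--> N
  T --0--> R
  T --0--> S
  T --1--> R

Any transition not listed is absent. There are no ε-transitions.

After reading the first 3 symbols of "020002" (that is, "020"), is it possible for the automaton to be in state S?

Start in {L}.
Read '0': {L} → {R}.
Read '2': {R} → {M}.
Read '0': {M} → {L, P, S}.
State S is in {L, P, S}.

Yes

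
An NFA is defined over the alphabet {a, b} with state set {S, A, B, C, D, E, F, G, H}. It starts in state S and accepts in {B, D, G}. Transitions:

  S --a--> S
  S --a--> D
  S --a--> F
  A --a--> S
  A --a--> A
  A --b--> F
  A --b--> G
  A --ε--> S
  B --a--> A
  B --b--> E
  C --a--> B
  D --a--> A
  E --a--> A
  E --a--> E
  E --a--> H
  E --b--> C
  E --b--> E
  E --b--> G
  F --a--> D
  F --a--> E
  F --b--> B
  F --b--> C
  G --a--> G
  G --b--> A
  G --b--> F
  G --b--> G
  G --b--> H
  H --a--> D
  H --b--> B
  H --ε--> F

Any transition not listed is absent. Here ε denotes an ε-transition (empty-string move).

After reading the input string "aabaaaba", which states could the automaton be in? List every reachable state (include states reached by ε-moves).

Start in {S}.
Read 'a': S→{S, D, F}; now {S, D, F}.
Read 'a': S→{S, D, F}, D→{A}, F→{D, E}; now {S, A, D, E, F}.
Read 'b': S→∅, A→{F, G}, D→∅, E→{C, E, G}, F→{B, C}; now {B, C, E, F, G}.
Read 'a': B→{A}, C→{B}, E→{A, E, H}, F→{D, E}, G→{G}; union {A, B, D, E, G, H}; ε-closure = {S, A, B, D, E, F, G, H}.
Read 'a': S→{S, D, F}, A→{S, A}, B→{A}, D→{A}, E→{A, E, H}, F→{D, E}, G→{G}, H→{D}; now {S, A, D, E, F, G, H}.
Read 'a': S→{S, D, F}, A→{S, A}, D→{A}, E→{A, E, H}, F→{D, E}, G→{G}, H→{D}; now {S, A, D, E, F, G, H}.
Read 'b': S→∅, A→{F, G}, D→∅, E→{C, E, G}, F→{B, C}, G→{A, F, G, H}, H→{B}; union {A, B, C, E, F, G, H}; ε-closure = {S, A, B, C, E, F, G, H}.
Read 'a': S→{S, D, F}, A→{S, A}, B→{A}, C→{B}, E→{A, E, H}, F→{D, E}, G→{G}, H→{D}; now {S, A, B, D, E, F, G, H}.

{S, A, B, D, E, F, G, H}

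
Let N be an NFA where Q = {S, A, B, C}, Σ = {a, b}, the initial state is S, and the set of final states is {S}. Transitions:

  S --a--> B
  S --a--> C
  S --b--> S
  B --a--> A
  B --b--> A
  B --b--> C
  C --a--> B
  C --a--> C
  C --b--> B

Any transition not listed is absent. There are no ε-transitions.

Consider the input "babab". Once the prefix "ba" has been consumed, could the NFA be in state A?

No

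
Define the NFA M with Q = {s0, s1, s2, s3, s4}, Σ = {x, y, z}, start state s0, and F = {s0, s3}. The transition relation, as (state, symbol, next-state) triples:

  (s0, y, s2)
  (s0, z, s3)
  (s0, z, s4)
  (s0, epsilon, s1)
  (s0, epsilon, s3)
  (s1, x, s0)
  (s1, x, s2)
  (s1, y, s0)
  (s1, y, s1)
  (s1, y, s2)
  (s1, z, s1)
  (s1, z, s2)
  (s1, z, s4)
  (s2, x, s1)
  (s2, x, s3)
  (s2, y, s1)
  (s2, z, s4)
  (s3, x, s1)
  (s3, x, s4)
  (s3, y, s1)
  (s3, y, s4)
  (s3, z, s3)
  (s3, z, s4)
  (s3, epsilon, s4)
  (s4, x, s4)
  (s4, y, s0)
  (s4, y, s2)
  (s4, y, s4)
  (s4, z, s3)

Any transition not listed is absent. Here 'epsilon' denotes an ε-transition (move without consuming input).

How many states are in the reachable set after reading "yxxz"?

Start: ε-closure({s0}) = {s0, s1, s3, s4}.
Read 'y': {s0, s1, s3, s4} → {s0, s1, s2, s3, s4}.
Read 'x': {s0, s1, s2, s3, s4} → {s0, s1, s2, s3, s4}.
Read 'x': {s0, s1, s2, s3, s4} → {s0, s1, s2, s3, s4}.
Read 'z': {s0, s1, s2, s3, s4} → {s1, s2, s3, s4}.
That set has 4 states.

4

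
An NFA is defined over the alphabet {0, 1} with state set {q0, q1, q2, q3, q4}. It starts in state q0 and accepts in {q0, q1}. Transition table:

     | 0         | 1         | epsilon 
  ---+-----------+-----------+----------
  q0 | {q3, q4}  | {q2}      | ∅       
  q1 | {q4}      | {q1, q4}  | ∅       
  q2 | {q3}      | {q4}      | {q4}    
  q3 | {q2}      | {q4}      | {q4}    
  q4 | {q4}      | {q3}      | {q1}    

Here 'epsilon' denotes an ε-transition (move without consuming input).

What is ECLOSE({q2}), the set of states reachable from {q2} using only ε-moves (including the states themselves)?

{q1, q2, q4}

Begin with {q2}.
ε-move q2 → q4; add q4.
ε-move q4 → q1; add q1.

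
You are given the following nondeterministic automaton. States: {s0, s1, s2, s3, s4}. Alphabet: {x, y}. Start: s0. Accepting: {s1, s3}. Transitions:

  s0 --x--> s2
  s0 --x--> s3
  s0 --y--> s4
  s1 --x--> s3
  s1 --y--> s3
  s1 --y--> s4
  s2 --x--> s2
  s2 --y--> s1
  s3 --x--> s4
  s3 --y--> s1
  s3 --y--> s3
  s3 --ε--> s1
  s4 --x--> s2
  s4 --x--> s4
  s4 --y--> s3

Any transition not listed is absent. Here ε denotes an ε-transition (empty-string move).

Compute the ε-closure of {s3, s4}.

Begin with {s3, s4}.
ε-move s3 → s1; add s1.

{s1, s3, s4}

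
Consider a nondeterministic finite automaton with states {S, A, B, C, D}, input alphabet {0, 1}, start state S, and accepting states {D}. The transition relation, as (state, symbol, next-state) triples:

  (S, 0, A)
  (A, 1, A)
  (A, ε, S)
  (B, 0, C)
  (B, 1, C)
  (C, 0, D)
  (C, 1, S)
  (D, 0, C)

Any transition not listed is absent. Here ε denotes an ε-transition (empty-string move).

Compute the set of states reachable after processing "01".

{S, A}

Start in {S}.
Read '0': S→{A}; union {A}; ε-closure = {S, A}.
Read '1': S→∅, A→{A}; union {A}; ε-closure = {S, A}.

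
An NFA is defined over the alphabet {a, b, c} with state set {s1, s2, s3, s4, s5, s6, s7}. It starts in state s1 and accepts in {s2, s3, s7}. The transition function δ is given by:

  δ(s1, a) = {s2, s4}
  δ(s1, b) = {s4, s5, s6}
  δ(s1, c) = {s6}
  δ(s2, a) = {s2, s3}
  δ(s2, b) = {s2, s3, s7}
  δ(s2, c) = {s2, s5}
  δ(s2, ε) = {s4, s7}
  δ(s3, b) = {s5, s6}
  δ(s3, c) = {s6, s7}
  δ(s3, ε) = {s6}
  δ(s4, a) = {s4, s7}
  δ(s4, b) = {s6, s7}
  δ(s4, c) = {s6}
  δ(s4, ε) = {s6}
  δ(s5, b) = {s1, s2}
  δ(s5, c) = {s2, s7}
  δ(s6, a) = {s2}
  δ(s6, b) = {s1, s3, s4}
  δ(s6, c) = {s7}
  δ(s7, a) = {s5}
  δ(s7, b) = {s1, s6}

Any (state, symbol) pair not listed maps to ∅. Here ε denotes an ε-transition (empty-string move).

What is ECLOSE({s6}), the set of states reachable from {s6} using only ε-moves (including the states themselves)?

{s6}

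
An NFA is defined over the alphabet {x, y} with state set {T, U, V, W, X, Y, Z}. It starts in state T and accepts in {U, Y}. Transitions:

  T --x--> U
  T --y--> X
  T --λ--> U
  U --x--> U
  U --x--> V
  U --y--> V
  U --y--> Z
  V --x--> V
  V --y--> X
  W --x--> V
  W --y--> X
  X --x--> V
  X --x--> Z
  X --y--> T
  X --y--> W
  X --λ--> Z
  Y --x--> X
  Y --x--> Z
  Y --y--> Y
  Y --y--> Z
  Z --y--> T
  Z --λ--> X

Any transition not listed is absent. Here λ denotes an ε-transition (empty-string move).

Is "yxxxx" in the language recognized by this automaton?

No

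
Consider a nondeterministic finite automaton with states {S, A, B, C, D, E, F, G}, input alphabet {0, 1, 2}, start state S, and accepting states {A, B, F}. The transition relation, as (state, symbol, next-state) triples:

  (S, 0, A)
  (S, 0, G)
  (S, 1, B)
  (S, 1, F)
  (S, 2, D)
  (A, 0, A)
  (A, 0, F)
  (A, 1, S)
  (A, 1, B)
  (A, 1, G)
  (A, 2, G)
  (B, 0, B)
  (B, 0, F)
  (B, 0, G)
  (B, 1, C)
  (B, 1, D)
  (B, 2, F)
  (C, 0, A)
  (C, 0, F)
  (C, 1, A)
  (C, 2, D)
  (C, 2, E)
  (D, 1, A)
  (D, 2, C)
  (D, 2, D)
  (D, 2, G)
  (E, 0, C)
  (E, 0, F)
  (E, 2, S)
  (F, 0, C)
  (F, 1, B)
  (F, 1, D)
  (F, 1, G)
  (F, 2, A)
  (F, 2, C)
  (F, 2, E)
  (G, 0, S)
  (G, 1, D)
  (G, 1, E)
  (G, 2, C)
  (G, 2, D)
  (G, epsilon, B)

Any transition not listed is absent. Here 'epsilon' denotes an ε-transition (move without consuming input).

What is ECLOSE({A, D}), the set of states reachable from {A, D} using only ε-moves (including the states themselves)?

{A, D}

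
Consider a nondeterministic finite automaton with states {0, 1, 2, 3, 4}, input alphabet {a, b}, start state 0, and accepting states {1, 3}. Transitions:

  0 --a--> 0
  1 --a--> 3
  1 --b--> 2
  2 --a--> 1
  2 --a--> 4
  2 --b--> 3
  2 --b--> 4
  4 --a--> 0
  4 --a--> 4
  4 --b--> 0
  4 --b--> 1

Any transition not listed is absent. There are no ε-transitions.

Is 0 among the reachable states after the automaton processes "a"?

Yes

Start in {0}.
Read 'a': 0→{0}; now {0}.
State 0 is in {0}.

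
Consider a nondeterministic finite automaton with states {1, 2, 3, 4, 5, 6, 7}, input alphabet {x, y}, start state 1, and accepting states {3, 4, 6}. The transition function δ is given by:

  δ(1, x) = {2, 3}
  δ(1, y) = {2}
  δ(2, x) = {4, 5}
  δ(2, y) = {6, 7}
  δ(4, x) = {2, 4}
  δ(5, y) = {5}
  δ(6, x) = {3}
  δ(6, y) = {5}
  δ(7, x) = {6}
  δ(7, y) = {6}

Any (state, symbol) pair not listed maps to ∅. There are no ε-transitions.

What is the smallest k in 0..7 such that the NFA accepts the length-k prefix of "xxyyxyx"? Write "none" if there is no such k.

1

Start in {1}.
Read 'x': {1} → {2, 3}.
None of the earlier sets intersect F, but {2, 3} does.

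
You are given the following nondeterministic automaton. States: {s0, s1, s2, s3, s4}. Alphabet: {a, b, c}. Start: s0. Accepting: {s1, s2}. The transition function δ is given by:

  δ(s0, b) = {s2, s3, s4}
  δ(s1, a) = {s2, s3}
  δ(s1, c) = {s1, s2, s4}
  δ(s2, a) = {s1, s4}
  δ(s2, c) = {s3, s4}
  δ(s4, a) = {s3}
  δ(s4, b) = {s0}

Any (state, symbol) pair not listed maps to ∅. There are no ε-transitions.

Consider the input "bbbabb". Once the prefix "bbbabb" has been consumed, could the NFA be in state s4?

Yes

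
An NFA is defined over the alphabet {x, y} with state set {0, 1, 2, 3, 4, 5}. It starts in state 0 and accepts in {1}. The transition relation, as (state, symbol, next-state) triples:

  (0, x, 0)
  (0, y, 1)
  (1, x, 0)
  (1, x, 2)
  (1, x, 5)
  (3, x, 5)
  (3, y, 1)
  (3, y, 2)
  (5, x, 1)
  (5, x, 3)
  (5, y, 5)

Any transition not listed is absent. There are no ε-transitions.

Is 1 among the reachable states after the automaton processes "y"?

Yes

Start in {0}.
Read 'y': {0} → {1}.
State 1 is in {1}.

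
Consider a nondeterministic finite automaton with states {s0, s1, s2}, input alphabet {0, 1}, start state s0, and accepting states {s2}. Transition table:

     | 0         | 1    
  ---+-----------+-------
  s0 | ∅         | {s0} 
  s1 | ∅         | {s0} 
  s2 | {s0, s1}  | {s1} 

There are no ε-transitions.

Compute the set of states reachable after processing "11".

{s0}

Start in {s0}.
Read '1': s0→{s0}; now {s0}.
Read '1': s0→{s0}; now {s0}.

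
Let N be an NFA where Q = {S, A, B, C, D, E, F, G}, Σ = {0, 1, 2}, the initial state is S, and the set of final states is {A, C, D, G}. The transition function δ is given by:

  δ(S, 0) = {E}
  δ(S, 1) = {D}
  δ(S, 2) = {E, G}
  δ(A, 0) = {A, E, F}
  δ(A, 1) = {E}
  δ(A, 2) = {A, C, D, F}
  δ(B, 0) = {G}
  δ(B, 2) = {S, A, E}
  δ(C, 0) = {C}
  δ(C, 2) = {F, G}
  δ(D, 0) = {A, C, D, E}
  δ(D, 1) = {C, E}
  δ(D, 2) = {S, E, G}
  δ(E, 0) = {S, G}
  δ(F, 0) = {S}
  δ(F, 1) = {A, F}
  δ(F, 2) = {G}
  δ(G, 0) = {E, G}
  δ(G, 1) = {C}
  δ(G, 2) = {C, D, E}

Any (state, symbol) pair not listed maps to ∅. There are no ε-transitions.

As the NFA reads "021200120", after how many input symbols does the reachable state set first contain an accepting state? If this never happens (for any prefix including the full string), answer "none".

Start in {S}.
Read '0': {S} → {E}.
Read '2': {E} → ∅.
The set is empty and remains empty for the remaining 7 symbols.
No reachable set along the way intersects F.

none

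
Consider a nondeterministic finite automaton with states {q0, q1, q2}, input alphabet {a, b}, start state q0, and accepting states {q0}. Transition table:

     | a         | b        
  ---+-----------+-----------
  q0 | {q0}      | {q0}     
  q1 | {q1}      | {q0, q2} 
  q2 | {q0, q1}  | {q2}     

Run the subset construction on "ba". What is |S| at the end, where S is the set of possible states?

1

Start in {q0}.
Read 'b': q0→{q0}; now {q0}.
Read 'a': q0→{q0}; now {q0}.
That set has 1 state.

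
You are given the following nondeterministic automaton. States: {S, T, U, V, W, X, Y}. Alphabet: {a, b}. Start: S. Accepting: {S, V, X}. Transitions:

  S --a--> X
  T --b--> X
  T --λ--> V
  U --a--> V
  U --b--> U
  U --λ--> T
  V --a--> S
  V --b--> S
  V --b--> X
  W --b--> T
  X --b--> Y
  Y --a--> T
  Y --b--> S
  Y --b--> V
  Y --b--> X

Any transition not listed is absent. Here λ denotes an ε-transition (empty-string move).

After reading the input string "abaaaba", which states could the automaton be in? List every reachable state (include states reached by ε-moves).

{T, V}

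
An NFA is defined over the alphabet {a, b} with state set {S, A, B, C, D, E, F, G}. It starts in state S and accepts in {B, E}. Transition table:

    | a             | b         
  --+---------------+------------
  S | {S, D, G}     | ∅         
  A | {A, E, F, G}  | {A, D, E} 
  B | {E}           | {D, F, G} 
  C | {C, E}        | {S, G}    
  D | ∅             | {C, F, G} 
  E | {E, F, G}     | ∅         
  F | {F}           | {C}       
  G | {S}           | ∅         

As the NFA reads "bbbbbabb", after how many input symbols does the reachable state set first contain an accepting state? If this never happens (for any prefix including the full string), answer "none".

none

Start in {S}.
Read 'b': {S} → ∅.
The set is empty and remains empty for the remaining 7 symbols.
No reachable set along the way intersects F.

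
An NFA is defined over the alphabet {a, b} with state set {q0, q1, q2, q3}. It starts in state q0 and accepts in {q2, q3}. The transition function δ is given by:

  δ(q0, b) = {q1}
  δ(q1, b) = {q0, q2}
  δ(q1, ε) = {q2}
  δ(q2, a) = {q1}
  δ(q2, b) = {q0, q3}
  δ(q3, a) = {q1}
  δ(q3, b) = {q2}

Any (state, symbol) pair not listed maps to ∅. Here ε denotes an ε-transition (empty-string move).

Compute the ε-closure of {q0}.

{q0}

Begin with {q0}.
No ε-moves leave this set, so the closure equals the set itself.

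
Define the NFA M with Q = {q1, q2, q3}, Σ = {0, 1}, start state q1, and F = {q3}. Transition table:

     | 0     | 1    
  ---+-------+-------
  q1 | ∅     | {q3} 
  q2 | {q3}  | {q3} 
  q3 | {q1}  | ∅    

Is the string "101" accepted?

Start in {q1}.
Read '1': q1→{q3}; now {q3}.
Read '0': q3→{q1}; now {q1}.
Read '1': q1→{q3}; now {q3}.
The final set {q3} contains the accepting state q3.

Yes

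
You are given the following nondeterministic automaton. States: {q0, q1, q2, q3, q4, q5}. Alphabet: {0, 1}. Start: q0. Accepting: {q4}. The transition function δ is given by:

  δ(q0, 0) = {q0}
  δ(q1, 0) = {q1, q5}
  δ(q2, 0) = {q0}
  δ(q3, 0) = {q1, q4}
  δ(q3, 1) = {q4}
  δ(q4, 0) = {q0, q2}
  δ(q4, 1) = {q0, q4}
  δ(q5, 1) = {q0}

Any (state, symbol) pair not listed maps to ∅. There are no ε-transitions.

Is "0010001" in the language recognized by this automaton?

No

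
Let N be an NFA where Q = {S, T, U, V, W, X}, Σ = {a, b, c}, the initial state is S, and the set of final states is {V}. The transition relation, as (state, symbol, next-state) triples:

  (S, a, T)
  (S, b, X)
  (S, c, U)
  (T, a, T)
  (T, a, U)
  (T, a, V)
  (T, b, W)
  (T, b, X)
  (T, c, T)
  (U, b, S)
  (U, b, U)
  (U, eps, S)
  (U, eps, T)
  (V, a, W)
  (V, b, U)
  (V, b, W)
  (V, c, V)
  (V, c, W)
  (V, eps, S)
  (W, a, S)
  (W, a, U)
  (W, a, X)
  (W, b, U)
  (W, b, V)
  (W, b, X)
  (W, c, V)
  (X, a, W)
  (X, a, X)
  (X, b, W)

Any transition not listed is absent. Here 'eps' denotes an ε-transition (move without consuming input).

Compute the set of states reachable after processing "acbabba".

Start in {S}.
Read 'a': S→{T}; now {T}.
Read 'c': T→{T}; now {T}.
Read 'b': T→{W, X}; now {W, X}.
Read 'a': W→{S, U, X}, X→{W, X}; union {S, U, W, X}; ε-closure = {S, T, U, W, X}.
Read 'b': S→{X}, T→{W, X}, U→{S, U}, W→{U, V, X}, X→{W}; union {S, U, V, W, X}; ε-closure = {S, T, U, V, W, X}.
Read 'b': S→{X}, T→{W, X}, U→{S, U}, V→{U, W}, W→{U, V, X}, X→{W}; union {S, U, V, W, X}; ε-closure = {S, T, U, V, W, X}.
Read 'a': S→{T}, T→{T, U, V}, U→∅, V→{W}, W→{S, U, X}, X→{W, X}; now {S, T, U, V, W, X}.

{S, T, U, V, W, X}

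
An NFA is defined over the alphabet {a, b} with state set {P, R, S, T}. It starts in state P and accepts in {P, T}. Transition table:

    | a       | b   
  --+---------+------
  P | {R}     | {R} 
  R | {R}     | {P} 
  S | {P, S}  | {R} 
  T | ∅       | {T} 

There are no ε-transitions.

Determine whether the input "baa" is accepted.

No

Start in {P}.
Read 'b': {P} → {R}.
Read 'a': {R} → {R}.
Read 'a': {R} → {R}.
The final set {R} contains no accepting state.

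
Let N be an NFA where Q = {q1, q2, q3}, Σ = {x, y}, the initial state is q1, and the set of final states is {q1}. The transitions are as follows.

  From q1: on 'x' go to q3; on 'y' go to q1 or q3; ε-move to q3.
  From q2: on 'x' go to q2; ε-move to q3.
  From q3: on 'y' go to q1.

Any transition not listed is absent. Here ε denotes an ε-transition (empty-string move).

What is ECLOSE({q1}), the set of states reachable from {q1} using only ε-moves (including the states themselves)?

{q1, q3}

Begin with {q1}.
ε-move q1 → q3; add q3.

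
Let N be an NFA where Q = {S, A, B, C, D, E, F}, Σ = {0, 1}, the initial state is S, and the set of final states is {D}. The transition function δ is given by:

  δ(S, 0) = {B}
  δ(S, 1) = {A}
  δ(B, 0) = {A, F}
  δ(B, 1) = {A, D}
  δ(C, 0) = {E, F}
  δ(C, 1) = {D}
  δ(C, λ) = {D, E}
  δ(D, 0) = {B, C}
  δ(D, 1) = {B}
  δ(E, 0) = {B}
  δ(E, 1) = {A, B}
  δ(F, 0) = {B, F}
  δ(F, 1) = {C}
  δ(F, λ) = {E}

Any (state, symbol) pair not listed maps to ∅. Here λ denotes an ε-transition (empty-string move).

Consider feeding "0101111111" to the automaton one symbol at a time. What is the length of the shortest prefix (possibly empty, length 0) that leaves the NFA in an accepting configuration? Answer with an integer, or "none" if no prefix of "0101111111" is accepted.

Start in {S}.
Read '0': S→{B}; now {B}.
Read '1': B→{A, D}; now {A, D}.
None of the earlier sets intersect F, but {A, D} does.

2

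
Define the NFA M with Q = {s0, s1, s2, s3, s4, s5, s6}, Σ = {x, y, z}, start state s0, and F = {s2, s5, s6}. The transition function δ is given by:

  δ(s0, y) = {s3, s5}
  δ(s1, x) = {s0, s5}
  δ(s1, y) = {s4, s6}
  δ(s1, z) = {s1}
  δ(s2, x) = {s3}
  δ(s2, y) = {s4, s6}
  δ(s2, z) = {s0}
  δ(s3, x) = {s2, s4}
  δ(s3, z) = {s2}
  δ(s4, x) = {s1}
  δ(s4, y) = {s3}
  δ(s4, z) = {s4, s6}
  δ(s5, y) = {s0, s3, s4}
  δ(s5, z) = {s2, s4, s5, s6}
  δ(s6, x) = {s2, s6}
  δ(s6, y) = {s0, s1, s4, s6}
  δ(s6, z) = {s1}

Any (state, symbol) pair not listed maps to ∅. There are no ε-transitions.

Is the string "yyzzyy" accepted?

Start in {s0}.
Read 'y': s0→{s3, s5}; now {s3, s5}.
Read 'y': s3→∅, s5→{s0, s3, s4}; now {s0, s3, s4}.
Read 'z': s0→∅, s3→{s2}, s4→{s4, s6}; now {s2, s4, s6}.
Read 'z': s2→{s0}, s4→{s4, s6}, s6→{s1}; now {s0, s1, s4, s6}.
Read 'y': s0→{s3, s5}, s1→{s4, s6}, s4→{s3}, s6→{s0, s1, s4, s6}; now {s0, s1, s3, s4, s5, s6}.
Read 'y': s0→{s3, s5}, s1→{s4, s6}, s3→∅, s4→{s3}, s5→{s0, s3, s4}, s6→{s0, s1, s4, s6}; now {s0, s1, s3, s4, s5, s6}.
The final set {s0, s1, s3, s4, s5, s6} contains the accepting states s5, s6.

Yes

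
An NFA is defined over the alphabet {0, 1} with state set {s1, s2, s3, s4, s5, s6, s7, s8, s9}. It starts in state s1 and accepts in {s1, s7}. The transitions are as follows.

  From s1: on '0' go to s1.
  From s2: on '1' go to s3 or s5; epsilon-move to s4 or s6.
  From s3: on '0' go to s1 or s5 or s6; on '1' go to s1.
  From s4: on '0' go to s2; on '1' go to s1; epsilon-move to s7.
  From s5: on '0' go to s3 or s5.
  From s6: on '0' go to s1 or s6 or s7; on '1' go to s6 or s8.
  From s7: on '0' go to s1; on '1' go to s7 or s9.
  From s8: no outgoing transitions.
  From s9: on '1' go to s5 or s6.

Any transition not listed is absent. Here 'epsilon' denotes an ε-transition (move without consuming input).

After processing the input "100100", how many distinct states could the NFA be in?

0

Start in {s1}.
Read '1': s1→∅; now ∅.
The set is empty and remains empty for the remaining 5 symbols.
That set has 0 states.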